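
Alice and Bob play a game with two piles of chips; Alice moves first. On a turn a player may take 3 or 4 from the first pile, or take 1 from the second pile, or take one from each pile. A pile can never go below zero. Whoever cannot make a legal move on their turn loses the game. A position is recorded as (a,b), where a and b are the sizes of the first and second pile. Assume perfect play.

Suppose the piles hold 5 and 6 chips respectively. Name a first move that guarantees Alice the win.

Move to (2,6).

Classify positions by backward induction: terminal positions (no move available) are L. From any other position, the mover wins iff some move reaches an L.
No move ever increases a pile, so every position that can arise here has a ≤ 5 and b ≤ 6; it is enough to label the cells with 0 ≤ a ≤ 5 and 0 ≤ b ≤ 6.
Every move lowers a or b (never raises either), so fill the grid row by row in increasing a, and left to right within a row: each cell's successors are then already labelled.
      b=0  b=1  b=2  b=3  b=4  b=5  b=6
a=0:    L    W    L    W    L    W    L
a=1:    L    W    L    W    L    W    L
a=2:    L    W    L    W    L    W    L
a=3:    W    W    W    W    W    W    W
a=4:    W    L    W    L    W    L    W
a=5:    W    L    W    L    W    L    W
Cells with no legal move (terminal, hence L): (0,0), (1,0), (2,0).
The remaining L cells, each justified by listing all of its moves:
(0,2): →(0,1)(W) only, which is W, so L
(0,4): →(0,3)(W) only, which is W, so L
(0,6): →(0,5)(W) only, which is W, so L
(1,2): →(1,1)(W), (0,1)(W) — all W, so L
(1,4): →(1,3)(W), (0,3)(W) — all W, so L
(1,6): →(1,5)(W), (0,5)(W) — all W, so L
(2,2): →(2,1)(W), (1,1)(W) — all W, so L
(2,4): →(2,3)(W), (1,3)(W) — all W, so L
(2,6): →(2,5)(W), (1,5)(W) — all W, so L
(4,1): →(1,1)(W), (0,1)(W), (4,0)(W), (3,0)(W) — all W, so L
(4,3): →(1,3)(W), (0,3)(W), (4,2)(W), (3,2)(W) — all W, so L
(4,5): →(1,5)(W), (0,5)(W), (4,4)(W), (3,4)(W) — all W, so L
(5,1): →(2,1)(W), (1,1)(W), (5,0)(W), (4,0)(W) — all W, so L
(5,3): →(2,3)(W), (1,3)(W), (5,2)(W), (4,2)(W) — all W, so L
(5,5): →(2,5)(W), (1,5)(W), (5,4)(W), (4,4)(W) — all W, so L
Every other cell has at least one move into one of the L cells above, so it is W.
From (5,6), the L positions reachable in one move are: (2,6), (1,6), (5,5), (4,5). Any move reaching one of these is winning.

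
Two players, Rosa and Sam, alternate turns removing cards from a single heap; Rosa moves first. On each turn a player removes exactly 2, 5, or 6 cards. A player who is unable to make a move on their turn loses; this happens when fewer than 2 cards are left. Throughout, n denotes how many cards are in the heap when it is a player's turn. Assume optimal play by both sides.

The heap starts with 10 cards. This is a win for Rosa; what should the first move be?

Work bottom-up. With no move the player to move loses. Otherwise the position is W if at least one move leads to an L position for the opponent, and L if every move leads to a W.
n=0: no move → L
n=1: no move → L
n=2: can move to 0, which is L ⇒ W
n=3: can move to 1, which is L ⇒ W
n=4: the only move is to 2(W), a W ⇒ L
n=5: can move to 0, which is L ⇒ W
n=6: can move to 4, which is L ⇒ W
n=7: can move to 1, which is L ⇒ W
n=8: moves to 6(W), 3(W), 2(W); every one is W ⇒ L
n=9: can move to 4, which is L ⇒ W
n=10: can move to 8, which is L ⇒ W
From 10, the L positions reachable in one move are: 8, 4. Any move reaching one of these is winning.

Remove 2, leaving 8.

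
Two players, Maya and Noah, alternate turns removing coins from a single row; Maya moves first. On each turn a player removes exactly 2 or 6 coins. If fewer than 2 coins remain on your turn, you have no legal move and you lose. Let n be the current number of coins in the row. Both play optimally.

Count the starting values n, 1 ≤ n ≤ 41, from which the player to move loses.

Work bottom-up. With no move the player to move loses. Otherwise the position is W if at least one move leads to an L position for the opponent, and L if every move leads to a W.
n=0: no move → L
n=1: no move → L
n=2: reaches L-position 0 → W
n=3: reaches L-position 1 → W
n=4: only reaches 2(W), which is W → L
n=5: only reaches 3(W), which is W → L
n=6: reaches L-position 4 → W
n=7: reaches L-position 5 → W
n=8: only reaches 6(W), 2(W), all W → L
n=9: only reaches 7(W), 3(W), all W → L
n=10: reaches L-position 8 → W
n=11: reaches L-position 9 → W
n=12: only reaches 10(W), 6(W), all W → L
n=13: only reaches 11(W), 7(W), all W → L
n=14: reaches L-position 12 → W
n=15: reaches L-position 13 → W
n=16: only reaches 14(W), 10(W), all W → L
n=17: only reaches 15(W), 11(W), all W → L
n=18: reaches L-position 16 → W
n=19: reaches L-position 17 → W
n=20: only reaches 18(W), 14(W), all W → L
n=21: only reaches 19(W), 15(W), all W → L
n=22: reaches L-position 20 → W
n=23: reaches L-position 21 → W
n=24: only reaches 22(W), 18(W), all W → L
n=25: only reaches 23(W), 19(W), all W → L
n=26: reaches L-position 24 → W
n=27: reaches L-position 25 → W
n=28: only reaches 26(W), 22(W), all W → L
n=29: only reaches 27(W), 23(W), all W → L
n=30: reaches L-position 28 → W
n=31: reaches L-position 29 → W
n=32: only reaches 30(W), 26(W), all W → L
n=33: only reaches 31(W), 27(W), all W → L
n=34: reaches L-position 32 → W
n=35: reaches L-position 33 → W
n=36: only reaches 34(W), 30(W), all W → L
n=37: only reaches 35(W), 31(W), all W → L
n=38: reaches L-position 36 → W
n=39: reaches L-position 37 → W
n=40: only reaches 38(W), 34(W), all W → L
n=41: only reaches 39(W), 35(W), all W → L
L entries with 1 ≤ n ≤ 41 (n=0 is outside the asked range and is not counted): n = 1, 4, 5, 8, 9, 12, 13, 16, 17, 20, 21, 24, 25, 28, 29, 32, 33, 36, 37, 40, 41; that makes 21.

21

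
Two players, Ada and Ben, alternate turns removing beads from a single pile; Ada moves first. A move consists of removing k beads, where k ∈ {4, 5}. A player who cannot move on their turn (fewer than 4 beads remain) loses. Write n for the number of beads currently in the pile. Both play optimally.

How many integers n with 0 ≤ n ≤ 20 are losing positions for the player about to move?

Build the W/L table. Terminal = L. A non-terminal position is W if it has a move to some L; otherwise it is L.
n=0: no move → L
n=1: no move → L
n=2: no move → L
n=3: no move → L
n=4: W (go to 0, an L position)
n=5: W (go to 1, an L position)
n=6: W (go to 2, an L position)
n=7: W (go to 3, an L position)
n=8: W (go to 3, an L position)
n=9: L (options 5(W), 4(W) are all W)
n=10: L (options 6(W), 5(W) are all W)
n=11: L (options 7(W), 6(W) are all W)
n=12: L (options 8(W), 7(W) are all W)
n=13: W (go to 9, an L position)
n=14: W (go to 10, an L position)
n=15: W (go to 11, an L position)
n=16: W (go to 12, an L position)
n=17: W (go to 12, an L position)
n=18: L (options 14(W), 13(W) are all W)
n=19: L (options 15(W), 14(W) are all W)
n=20: L (options 16(W), 15(W) are all W)
L entries with 0 ≤ n ≤ 20: n = 0, 1, 2, 3, 9, 10, 11, 12, 18, 19, 20; that makes 11.

11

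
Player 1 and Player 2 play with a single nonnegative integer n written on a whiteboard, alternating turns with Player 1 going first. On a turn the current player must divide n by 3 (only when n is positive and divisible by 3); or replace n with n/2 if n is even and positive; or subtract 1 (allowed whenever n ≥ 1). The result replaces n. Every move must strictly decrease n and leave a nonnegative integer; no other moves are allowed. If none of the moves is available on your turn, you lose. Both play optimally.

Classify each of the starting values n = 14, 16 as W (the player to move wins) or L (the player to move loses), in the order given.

Classify positions by backward induction: terminal positions (no move available) are L. From any other position, the mover wins iff some move reaches an L.
n=0: no move → L
n=1: →0(L), so W
n=2: →1(W) only, which is W, so L
n=3: →2(L), so W
n=4: →2(L), so W
n=5: →4(W) only, which is W, so L
n=6: →2(L), so W
n=7: →6(W) only, which is W, so L
n=8: →7(L), so W
n=9: →3(W), 8(W) — all W, so L
n=10: →5(L), so W
n=11: →10(W) only, which is W, so L
n=12: →11(L), so W
n=13: →12(W) only, which is W, so L
n=14: →7(L), so W
n=15: →5(L), so W
n=16: →8(W), 15(W) — all W, so L

14: W, 16: L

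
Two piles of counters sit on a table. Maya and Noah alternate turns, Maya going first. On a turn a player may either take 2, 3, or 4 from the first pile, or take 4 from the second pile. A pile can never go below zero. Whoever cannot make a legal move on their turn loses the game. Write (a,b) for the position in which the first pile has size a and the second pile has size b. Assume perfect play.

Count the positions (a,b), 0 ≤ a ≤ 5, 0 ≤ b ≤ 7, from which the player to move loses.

Work bottom-up. With no move the player to move loses. Otherwise the position is W if at least one move leads to an L position for the opponent, and L if every move leads to a W.
Every move lowers a or b (never raises either), so fill the grid row by row in increasing a, and left to right within a row: each cell's successors are then already labelled.
      b=0  b=1  b=2  b=3  b=4  b=5  b=6  b=7
a=0:    L    L    L    L    W    W    W    W
a=1:    L    L    L    L    W    W    W    W
a=2:    W    W    W    W    L    L    L    L
a=3:    W    W    W    W    L    L    L    L
a=4:    W    W    W    W    W    W    W    W
a=5:    W    W    W    W    W    W    W    W
Cells with no legal move (terminal, hence L): (0,0), (0,1), (0,2), (0,3), (1,0), (1,1), (1,2), (1,3).
The remaining L cells, each justified by listing all of its moves:
(2,4): moves to (0,4)(W), (2,0)(W); every one is W ⇒ L
(2,5): moves to (0,5)(W), (2,1)(W); every one is W ⇒ L
(2,6): moves to (0,6)(W), (2,2)(W); every one is W ⇒ L
(2,7): moves to (0,7)(W), (2,3)(W); every one is W ⇒ L
(3,4): moves to (1,4)(W), (0,4)(W), (3,0)(W); every one is W ⇒ L
(3,5): moves to (1,5)(W), (0,5)(W), (3,1)(W); every one is W ⇒ L
(3,6): moves to (1,6)(W), (0,6)(W), (3,2)(W); every one is W ⇒ L
(3,7): moves to (1,7)(W), (0,7)(W), (3,3)(W); every one is W ⇒ L
Every other cell has at least one move into one of the L cells above, so it is W.
L cells per row: a=0: 4, a=1: 4, a=2: 4, a=3: 4, a=4: 0, a=5: 0; total 16.

16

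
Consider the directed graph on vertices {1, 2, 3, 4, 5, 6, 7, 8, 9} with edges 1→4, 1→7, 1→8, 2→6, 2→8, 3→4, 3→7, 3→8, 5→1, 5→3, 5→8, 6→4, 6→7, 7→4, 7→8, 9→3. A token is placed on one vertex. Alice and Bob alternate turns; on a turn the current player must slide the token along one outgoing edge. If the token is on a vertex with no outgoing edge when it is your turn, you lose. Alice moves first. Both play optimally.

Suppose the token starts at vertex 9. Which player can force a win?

Use the standard recursion: the mover loses at a terminal position; elsewhere, the mover wins exactly when some move hands the opponent an L position.
Every edge goes from a vertex to one that appears earlier in the order 8, 4, 7, 6, 1, 3, 5, 2, 9, so processing vertices in that order labels each vertex after all of its successors.
8: no outgoing edge → L
4: no outgoing edge → L
7: W (go to 4, an L position)
6: W (go to 4, an L position)
1: W (go to 4, an L position)
3: W (go to 4, an L position)
5: W (go to 8, an L position)
2: W (go to 8, an L position)
9: L (sole option 3(W) is W)
The starting position 9 is L: whatever Alice does, the opponent receives a W position.

Bob wins.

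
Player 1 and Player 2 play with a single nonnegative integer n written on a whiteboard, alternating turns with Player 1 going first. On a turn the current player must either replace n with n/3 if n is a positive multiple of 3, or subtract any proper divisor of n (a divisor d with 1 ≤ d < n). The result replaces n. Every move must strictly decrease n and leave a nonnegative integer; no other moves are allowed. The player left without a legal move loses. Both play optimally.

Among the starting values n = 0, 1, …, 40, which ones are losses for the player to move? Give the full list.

0, 1, 4, 7, 9, 11, 13, 15, 17, 19, 23, 25, 28, 31, 36

Build the W/L table. Terminal = L. A non-terminal position is W if it has a move to some L; otherwise it is L.
n=0: no move → L
n=1: no move → L
n=2: W (go to 1, an L position)
n=3: W (go to 1, an L position)
n=4: L (options 2(W), 3(W) are all W)
n=5: W (go to 4, an L position)
n=6: W (go to 4, an L position)
n=7: L (sole option 6(W) is W)
n=8: W (go to 4, an L position)
n=9: L (options 3(W), 6(W), 8(W) are all W)
n=10: W (go to 9, an L position)
n=11: L (sole option 10(W) is W)
n=12: W (go to 4, an L position)
n=13: L (sole option 12(W) is W)
n=14: W (go to 7, an L position)
n=15: L (options 5(W), 10(W), 12(W), 14(W) are all W)
n=16: W (go to 15, an L position)
n=17: L (sole option 16(W) is W)
n=18: W (go to 9, an L position)
n=19: L (sole option 18(W) is W)
n=20: W (go to 15, an L position)
n=21: W (go to 7, an L position)
n=22: W (go to 11, an L position)
n=23: L (sole option 22(W) is W)
n=24: W (go to 23, an L position)
n=25: L (options 20(W), 24(W) are all W)
n=26: W (go to 13, an L position)
n=27: W (go to 9, an L position)
n=28: L (options 14(W), 21(W), 24(W), 26(W), 27(W) are all W)
n=29: W (go to 28, an L position)
n=30: W (go to 15, an L position)
n=31: L (sole option 30(W) is W)
n=32: W (go to 28, an L position)
n=33: W (go to 11, an L position)
n=34: W (go to 17, an L position)
n=35: W (go to 28, an L position)
n=36: L (options 12(W), 18(W), 24(W), 27(W), 30(W), 32(W), 33(W), 34(W), 35(W) are all W)
n=37: W (go to 36, an L position)
n=38: W (go to 19, an L position)
n=39: W (go to 13, an L position)
n=40: W (go to 36, an L position)
The losing starting values of n are exactly the entries labelled L in this table (15 of them).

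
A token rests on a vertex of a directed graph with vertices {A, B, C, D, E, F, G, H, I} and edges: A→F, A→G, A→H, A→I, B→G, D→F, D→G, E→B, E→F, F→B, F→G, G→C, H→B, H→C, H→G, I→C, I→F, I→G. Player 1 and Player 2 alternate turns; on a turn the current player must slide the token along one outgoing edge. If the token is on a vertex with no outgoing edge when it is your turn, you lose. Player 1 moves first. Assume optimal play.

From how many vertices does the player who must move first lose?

Label each position W (a win for the player to move) or L (a loss). A position with no legal move is L; any other position is W exactly when some move reaches an L, and L when every move reaches a W.
Every edge goes from a vertex to one that appears earlier in the order C, G, B, F, H, D, E, I, A, so processing vertices in that order labels each vertex after all of its successors.
C: no outgoing edge → L
G: reaches L-position C → W
B: only reaches G(W), which is W → L
F: reaches L-position B → W
H: reaches L-position B → W
D: only reaches F(W), G(W), all W → L
E: reaches L-position B → W
I: reaches L-position C → W
A: only reaches I(W), H(W), F(W), G(W), all W → L
The L vertices are A, B, C, D; that is 4 in all.

4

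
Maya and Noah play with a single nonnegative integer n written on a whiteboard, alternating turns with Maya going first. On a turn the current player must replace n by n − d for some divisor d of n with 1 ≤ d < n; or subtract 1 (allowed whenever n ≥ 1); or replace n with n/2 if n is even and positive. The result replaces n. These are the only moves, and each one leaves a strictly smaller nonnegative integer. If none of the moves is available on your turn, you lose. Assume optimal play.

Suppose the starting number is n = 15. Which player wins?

Noah wins.

Classify positions by backward induction: terminal positions (no move available) are L. From any other position, the mover wins iff some move reaches an L.
n=0: no move → L
n=1: reaches L-position 0 → W
n=2: only reaches 1(W), which is W → L
n=3: reaches L-position 2 → W
n=4: reaches L-position 2 → W
n=5: only reaches 4(W), which is W → L
n=6: reaches L-position 5 → W
n=7: only reaches 6(W), which is W → L
n=8: reaches L-position 7 → W
n=9: only reaches 6(W), 8(W), all W → L
n=10: reaches L-position 5 → W
n=11: only reaches 10(W), which is W → L
n=12: reaches L-position 9 → W
n=13: only reaches 12(W), which is W → L
n=14: reaches L-position 7 → W
n=15: only reaches 10(W), 12(W), 14(W), all W → L
Every move from 15 reaches a W position, so the mover loses.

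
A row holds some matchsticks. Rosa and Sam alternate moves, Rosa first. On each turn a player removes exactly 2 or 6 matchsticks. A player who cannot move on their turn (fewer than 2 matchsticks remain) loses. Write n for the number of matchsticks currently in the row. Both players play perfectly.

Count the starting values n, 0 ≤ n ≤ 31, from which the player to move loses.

Compute win/loss labels from the base case upward. A position with no move is L. Any other position is W if it can reach an L in one move, else L.
n=0: no move → L
n=1: no move → L
n=2: can move to 0, which is L ⇒ W
n=3: can move to 1, which is L ⇒ W
n=4: the only move is to 2(W), a W ⇒ L
n=5: the only move is to 3(W), a W ⇒ L
n=6: can move to 4, which is L ⇒ W
n=7: can move to 5, which is L ⇒ W
n=8: moves to 6(W), 2(W); every one is W ⇒ L
n=9: moves to 7(W), 3(W); every one is W ⇒ L
n=10: can move to 8, which is L ⇒ W
n=11: can move to 9, which is L ⇒ W
n=12: moves to 10(W), 6(W); every one is W ⇒ L
n=13: moves to 11(W), 7(W); every one is W ⇒ L
n=14: can move to 12, which is L ⇒ W
n=15: can move to 13, which is L ⇒ W
n=16: moves to 14(W), 10(W); every one is W ⇒ L
n=17: moves to 15(W), 11(W); every one is W ⇒ L
n=18: can move to 16, which is L ⇒ W
n=19: can move to 17, which is L ⇒ W
n=20: moves to 18(W), 14(W); every one is W ⇒ L
n=21: moves to 19(W), 15(W); every one is W ⇒ L
n=22: can move to 20, which is L ⇒ W
n=23: can move to 21, which is L ⇒ W
n=24: moves to 22(W), 18(W); every one is W ⇒ L
n=25: moves to 23(W), 19(W); every one is W ⇒ L
n=26: can move to 24, which is L ⇒ W
n=27: can move to 25, which is L ⇒ W
n=28: moves to 26(W), 22(W); every one is W ⇒ L
n=29: moves to 27(W), 23(W); every one is W ⇒ L
n=30: can move to 28, which is L ⇒ W
n=31: can move to 29, which is L ⇒ W
L entries with 0 ≤ n ≤ 31: n = 0, 1, 4, 5, 8, 9, 12, 13, 16, 17, 20, 21, 24, 25, 28, 29; that makes 16.

16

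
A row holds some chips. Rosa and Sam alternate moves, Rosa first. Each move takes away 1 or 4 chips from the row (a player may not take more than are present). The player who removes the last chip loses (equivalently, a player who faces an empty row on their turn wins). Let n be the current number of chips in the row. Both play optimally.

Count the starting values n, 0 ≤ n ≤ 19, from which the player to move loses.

8

Build the W/L table. Terminal = W. A non-terminal position is W if it has a move to some L; otherwise it is L.
n=0: no move; the opponent has just taken the last chip and therefore loses → W
n=1: →0(W) only, which is W, so L
n=2: →1(L), so W
n=3: →2(W) only, which is W, so L
n=4: →3(L), so W
n=5: →1(L), so W
n=6: →5(W), 2(W) — all W, so L
n=7: →6(L), so W
n=8: →7(W), 4(W) — all W, so L
n=9: →8(L), so W
n=10: →6(L), so W
n=11: →10(W), 7(W) — all W, so L
n=12: →11(L), so W
n=13: →12(W), 9(W) — all W, so L
n=14: →13(L), so W
n=15: →11(L), so W
n=16: →15(W), 12(W) — all W, so L
n=17: →16(L), so W
n=18: →17(W), 14(W) — all W, so L
n=19: →18(L), so W
L entries with 0 ≤ n ≤ 19: n = 1, 3, 6, 8, 11, 13, 16, 18; that makes 8.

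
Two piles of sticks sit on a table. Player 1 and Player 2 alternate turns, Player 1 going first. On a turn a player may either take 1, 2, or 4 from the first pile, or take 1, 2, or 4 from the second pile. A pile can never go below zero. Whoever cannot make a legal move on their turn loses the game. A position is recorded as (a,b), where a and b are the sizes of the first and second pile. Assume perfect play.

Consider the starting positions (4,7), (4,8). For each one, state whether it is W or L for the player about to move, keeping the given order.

(4,7): L, (4,8): W

Label each position W (a win for the player to move) or L (a loss). A position with no legal move is L; any other position is W exactly when some move reaches an L, and L when every move reaches a W.
No move ever increases a pile, so every position that can arise here has a ≤ 4 and b ≤ 8; it is enough to label the cells with 0 ≤ a ≤ 4 and 0 ≤ b ≤ 8.
Every move lowers a or b (never raises either), so fill the grid row by row in increasing a, and left to right within a row: each cell's successors are then already labelled.
      b=0  b=1  b=2  b=3  b=4  b=5  b=6  b=7  b=8
a=0:    L    W    W    L    W    W    L    W    W
a=1:    W    L    W    W    L    W    W    L    W
a=2:    W    W    L    W    W    L    W    W    L
a=3:    L    W    W    L    W    W    L    W    W
a=4:    W    L    W    W    L    W    W    L    W
Cells with no legal move (terminal, hence L): (0,0).
The remaining L cells, each justified by listing all of its moves:
(0,3): moves to (0,2)(W), (0,1)(W); every one is W ⇒ L
(0,6): moves to (0,5)(W), (0,4)(W), (0,2)(W); every one is W ⇒ L
(1,1): moves to (0,1)(W), (1,0)(W); every one is W ⇒ L
(1,4): moves to (0,4)(W), (1,3)(W), (1,2)(W), (1,0)(W); every one is W ⇒ L
(1,7): moves to (0,7)(W), (1,6)(W), (1,5)(W), (1,3)(W); every one is W ⇒ L
(2,2): moves to (1,2)(W), (0,2)(W), (2,1)(W), (2,0)(W); every one is W ⇒ L
(2,5): moves to (1,5)(W), (0,5)(W), (2,4)(W), (2,3)(W), (2,1)(W); every one is W ⇒ L
(2,8): moves to (1,8)(W), (0,8)(W), (2,7)(W), (2,6)(W), (2,4)(W); every one is W ⇒ L
(3,0): moves to (2,0)(W), (1,0)(W); every one is W ⇒ L
(3,3): moves to (2,3)(W), (1,3)(W), (3,2)(W), (3,1)(W); every one is W ⇒ L
(3,6): moves to (2,6)(W), (1,6)(W), (3,5)(W), (3,4)(W), (3,2)(W); every one is W ⇒ L
(4,1): moves to (3,1)(W), (2,1)(W), (0,1)(W), (4,0)(W); every one is W ⇒ L
(4,4): moves to (3,4)(W), (2,4)(W), (0,4)(W), (4,3)(W), (4,2)(W), (4,0)(W); every one is W ⇒ L
(4,7): moves to (3,7)(W), (2,7)(W), (0,7)(W), (4,6)(W), (4,5)(W), (4,3)(W); every one is W ⇒ L
Every other cell has at least one move into one of the L cells above, so it is W.
(4,7): one of the L cells justified above, so L
(4,8): the move to (2,8) reaches an L cell, so W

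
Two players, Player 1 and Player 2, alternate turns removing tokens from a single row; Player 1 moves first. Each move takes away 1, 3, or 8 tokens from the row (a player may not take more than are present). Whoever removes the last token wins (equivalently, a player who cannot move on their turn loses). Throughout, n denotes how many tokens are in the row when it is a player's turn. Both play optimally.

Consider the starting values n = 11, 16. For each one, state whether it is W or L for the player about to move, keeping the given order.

Work bottom-up. With no move the player to move loses. Otherwise the position is W if at least one move leads to an L position for the opponent, and L if every move leads to a W.
n=0: no move → L
n=1: W (go to 0, an L position)
n=2: L (sole option 1(W) is W)
n=3: W (go to 2, an L position)
n=4: L (options 3(W), 1(W) are all W)
n=5: W (go to 4, an L position)
n=6: L (options 5(W), 3(W) are all W)
n=7: W (go to 6, an L position)
n=8: W (go to 0, an L position)
n=9: W (go to 6, an L position)
n=10: W (go to 2, an L position)
n=11: L (options 10(W), 8(W), 3(W) are all W)
n=12: W (go to 11, an L position)
n=13: L (options 12(W), 10(W), 5(W) are all W)
n=14: W (go to 13, an L position)
n=15: L (options 14(W), 12(W), 7(W) are all W)
n=16: W (go to 15, an L position)

11: L, 16: W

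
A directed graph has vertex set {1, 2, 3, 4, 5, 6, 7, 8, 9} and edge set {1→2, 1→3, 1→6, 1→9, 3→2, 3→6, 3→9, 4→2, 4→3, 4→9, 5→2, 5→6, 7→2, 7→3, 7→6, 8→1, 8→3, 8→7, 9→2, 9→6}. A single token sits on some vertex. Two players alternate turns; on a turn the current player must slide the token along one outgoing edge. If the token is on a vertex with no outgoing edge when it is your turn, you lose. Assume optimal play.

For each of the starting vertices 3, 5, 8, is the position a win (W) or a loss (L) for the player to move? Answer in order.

Compute win/loss labels from the base case upward. A position with no move is L. Any other position is W if it can reach an L in one move, else L.
Every edge goes from a vertex to one that appears earlier in the order 2, 6, 9, 5, 3, 1, 7, 4, 8, so processing vertices in that order labels each vertex after all of its successors.
2: no outgoing edge → L
6: no outgoing edge → L
9: →6(L), so W
5: →6(L), so W
3: →6(L), so W
1: →6(L), so W
7: →6(L), so W
4: →2(L), so W
8: →7(W), 1(W), 3(W) — all W, so L

3: W, 5: W, 8: L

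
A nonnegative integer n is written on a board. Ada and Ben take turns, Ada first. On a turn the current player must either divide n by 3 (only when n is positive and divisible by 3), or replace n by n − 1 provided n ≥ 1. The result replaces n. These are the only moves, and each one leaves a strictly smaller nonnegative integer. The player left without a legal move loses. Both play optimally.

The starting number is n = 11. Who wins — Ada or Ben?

Ben wins.

Build the W/L table. Terminal = L. A non-terminal position is W if it has a move to some L; otherwise it is L.
n=0: no move → L
n=1: can move to 0, which is L ⇒ W
n=2: the only move is to 1(W), a W ⇒ L
n=3: can move to 2, which is L ⇒ W
n=4: the only move is to 3(W), a W ⇒ L
n=5: can move to 4, which is L ⇒ W
n=6: can move to 2, which is L ⇒ W
n=7: the only move is to 6(W), a W ⇒ L
n=8: can move to 7, which is L ⇒ W
n=9: moves to 3(W), 8(W); every one is W ⇒ L
n=10: can move to 9, which is L ⇒ W
n=11: the only move is to 10(W), a W ⇒ L
Every move from 11 reaches a W position, so the mover loses.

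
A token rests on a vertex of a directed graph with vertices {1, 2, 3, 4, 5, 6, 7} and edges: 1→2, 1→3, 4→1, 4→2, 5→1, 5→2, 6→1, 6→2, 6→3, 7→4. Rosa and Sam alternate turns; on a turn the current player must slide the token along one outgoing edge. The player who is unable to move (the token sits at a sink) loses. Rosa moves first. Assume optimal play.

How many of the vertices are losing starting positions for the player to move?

3

Build the W/L table. Terminal = L. A non-terminal position is W if it has a move to some L; otherwise it is L.
Every edge goes from a vertex to one that appears earlier in the order 2, 3, 1, 5, 6, 4, 7, so processing vertices in that order labels each vertex after all of its successors.
2: no outgoing edge → L
3: no outgoing edge → L
1: reaches L-position 3 → W
5: reaches L-position 2 → W
6: reaches L-position 3 → W
4: reaches L-position 2 → W
7: only reaches 4(W), which is W → L
The L vertices are 2, 3, 7; that is 3 in all.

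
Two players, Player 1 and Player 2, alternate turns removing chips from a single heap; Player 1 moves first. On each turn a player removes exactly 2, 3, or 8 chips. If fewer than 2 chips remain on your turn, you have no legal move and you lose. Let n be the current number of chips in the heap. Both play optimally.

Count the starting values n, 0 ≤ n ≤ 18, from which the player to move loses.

Build the W/L table. Terminal = L. A non-terminal position is W if it has a move to some L; otherwise it is L.
n=0: no move → L
n=1: no move → L
n=2: can move to 0, which is L ⇒ W
n=3: can move to 1, which is L ⇒ W
n=4: can move to 1, which is L ⇒ W
n=5: moves to 3(W), 2(W); every one is W ⇒ L
n=6: moves to 4(W), 3(W); every one is W ⇒ L
n=7: can move to 5, which is L ⇒ W
n=8: can move to 6, which is L ⇒ W
n=9: can move to 6, which is L ⇒ W
n=10: moves to 8(W), 7(W), 2(W); every one is W ⇒ L
n=11: moves to 9(W), 8(W), 3(W); every one is W ⇒ L
n=12: can move to 10, which is L ⇒ W
n=13: can move to 11, which is L ⇒ W
n=14: can move to 11, which is L ⇒ W
n=15: moves to 13(W), 12(W), 7(W); every one is W ⇒ L
n=16: moves to 14(W), 13(W), 8(W); every one is W ⇒ L
n=17: can move to 15, which is L ⇒ W
n=18: can move to 16, which is L ⇒ W
L entries with 0 ≤ n ≤ 18: n = 0, 1, 5, 6, 10, 11, 15, 16; that makes 8.

8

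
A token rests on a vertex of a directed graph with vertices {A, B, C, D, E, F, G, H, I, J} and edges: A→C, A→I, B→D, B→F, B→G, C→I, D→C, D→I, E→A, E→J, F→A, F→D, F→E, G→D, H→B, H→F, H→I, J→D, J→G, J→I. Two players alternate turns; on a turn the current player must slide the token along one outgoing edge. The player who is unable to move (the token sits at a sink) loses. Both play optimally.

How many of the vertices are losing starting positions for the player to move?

3

Work bottom-up. With no move the player to move loses. Otherwise the position is W if at least one move leads to an L position for the opponent, and L if every move leads to a W.
Every edge goes from a vertex to one that appears earlier in the order I, C, D, A, G, J, E, F, B, H, so processing vertices in that order labels each vertex after all of its successors.
I: no outgoing edge → L
C: reaches L-position I → W
D: reaches L-position I → W
A: reaches L-position I → W
G: only reaches D(W), which is W → L
J: reaches L-position G → W
E: only reaches J(W), A(W), all W → L
F: reaches L-position E → W
B: reaches L-position G → W
H: reaches L-position I → W
The L vertices are E, G, I; that is 3 in all.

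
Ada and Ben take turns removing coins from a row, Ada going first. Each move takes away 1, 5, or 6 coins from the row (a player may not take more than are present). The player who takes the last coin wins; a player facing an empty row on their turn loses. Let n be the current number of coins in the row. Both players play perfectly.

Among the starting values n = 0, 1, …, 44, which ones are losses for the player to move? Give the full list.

Label each position W (a win for the player to move) or L (a loss). A position with no legal move is L; any other position is W exactly when some move reaches an L, and L when every move reaches a W.
n=0: no move → L
n=1: can move to 0, which is L ⇒ W
n=2: the only move is to 1(W), a W ⇒ L
n=3: can move to 2, which is L ⇒ W
n=4: the only move is to 3(W), a W ⇒ L
n=5: can move to 4, which is L ⇒ W
n=6: can move to 0, which is L ⇒ W
n=7: can move to 2, which is L ⇒ W
n=8: can move to 2, which is L ⇒ W
n=9: can move to 4, which is L ⇒ W
n=10: can move to 4, which is L ⇒ W
n=11: moves to 10(W), 6(W), 5(W); every one is W ⇒ L
n=12: can move to 11, which is L ⇒ W
n=13: moves to 12(W), 8(W), 7(W); every one is W ⇒ L
n=14: can move to 13, which is L ⇒ W
n=15: moves to 14(W), 10(W), 9(W); every one is W ⇒ L
n=16: can move to 15, which is L ⇒ W
n=17: can move to 11, which is L ⇒ W
n=18: can move to 13, which is L ⇒ W
n=19: can move to 13, which is L ⇒ W
n=20: can move to 15, which is L ⇒ W
n=21: can move to 15, which is L ⇒ W
n=22: moves to 21(W), 17(W), 16(W); every one is W ⇒ L
n=23: can move to 22, which is L ⇒ W
n=24: moves to 23(W), 19(W), 18(W); every one is W ⇒ L
n=25: can move to 24, which is L ⇒ W
n=26: moves to 25(W), 21(W), 20(W); every one is W ⇒ L
n=27: can move to 26, which is L ⇒ W
n=28: can move to 22, which is L ⇒ W
n=29: can move to 24, which is L ⇒ W
n=30: can move to 24, which is L ⇒ W
n=31: can move to 26, which is L ⇒ W
n=32: can move to 26, which is L ⇒ W
n=33: moves to 32(W), 28(W), 27(W); every one is W ⇒ L
n=34: can move to 33, which is L ⇒ W
n=35: moves to 34(W), 30(W), 29(W); every one is W ⇒ L
n=36: can move to 35, which is L ⇒ W
n=37: moves to 36(W), 32(W), 31(W); every one is W ⇒ L
n=38: can move to 37, which is L ⇒ W
n=39: can move to 33, which is L ⇒ W
n=40: can move to 35, which is L ⇒ W
n=41: can move to 35, which is L ⇒ W
n=42: can move to 37, which is L ⇒ W
n=43: can move to 37, which is L ⇒ W
n=44: moves to 43(W), 39(W), 38(W); every one is W ⇒ L
The losing starting values of n are exactly the entries labelled L in this table (13 of them).

0, 2, 4, 11, 13, 15, 22, 24, 26, 33, 35, 37, 44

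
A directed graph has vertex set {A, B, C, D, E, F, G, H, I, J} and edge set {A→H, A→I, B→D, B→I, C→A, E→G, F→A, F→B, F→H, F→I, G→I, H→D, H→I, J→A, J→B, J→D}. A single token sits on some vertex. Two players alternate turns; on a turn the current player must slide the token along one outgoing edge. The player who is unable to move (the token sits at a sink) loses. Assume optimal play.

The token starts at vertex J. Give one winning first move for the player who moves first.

Move to D.

Compute win/loss labels from the base case upward. A position with no move is L. Any other position is W if it can reach an L in one move, else L.
Every edge goes from a vertex to one that appears earlier in the order D, I, H, B, A, J, G, F, E, C, so processing vertices in that order labels each vertex after all of its successors.
D: no outgoing edge → L
I: no outgoing edge → L
H: can move to I, which is L ⇒ W
B: can move to I, which is L ⇒ W
A: can move to I, which is L ⇒ W
J: can move to D, which is L ⇒ W
G: can move to I, which is L ⇒ W
F: can move to I, which is L ⇒ W
E: the only move is to G(W), a W ⇒ L
C: the only move is to A(W), a W ⇒ L
From J, the L positions reachable in one move are: D.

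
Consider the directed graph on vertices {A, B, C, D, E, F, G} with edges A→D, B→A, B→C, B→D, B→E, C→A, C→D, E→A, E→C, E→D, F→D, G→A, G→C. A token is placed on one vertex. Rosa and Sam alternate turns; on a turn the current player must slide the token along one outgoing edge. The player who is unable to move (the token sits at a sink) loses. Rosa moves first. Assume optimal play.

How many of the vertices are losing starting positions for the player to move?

2

Positions with no move are L. A position that does have a move is losing for the player to move precisely when every available move leads to a winning position for the opponent. Fill in the labels:
Every edge goes from a vertex to one that appears earlier in the order D, A, C, G, E, B, F, so processing vertices in that order labels each vertex after all of its successors.
D: no outgoing edge → L
A: →D(L), so W
C: →D(L), so W
G: →C(W), A(W) — all W, so L
E: →D(L), so W
B: →D(L), so W
F: →D(L), so W
The L vertices are D, G; that is 2 in all.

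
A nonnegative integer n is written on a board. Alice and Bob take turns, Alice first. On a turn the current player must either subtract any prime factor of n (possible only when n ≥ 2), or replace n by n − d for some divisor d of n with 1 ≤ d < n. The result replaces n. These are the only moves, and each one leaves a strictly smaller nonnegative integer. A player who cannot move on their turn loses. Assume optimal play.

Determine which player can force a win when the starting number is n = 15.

Alice wins.

Positions with no move are L. A position that does have a move is losing for the player to move precisely when every available move leads to a winning position for the opponent. Fill in the labels:
n=0: no move → L
n=1: no move → L
n=2: reaches L-position 0 → W
n=3: reaches L-position 0 → W
n=4: only reaches 2(W), 3(W), all W → L
n=5: reaches L-position 0 → W
n=6: reaches L-position 4 → W
n=7: reaches L-position 0 → W
n=8: reaches L-position 4 → W
n=9: only reaches 6(W), 8(W), all W → L
n=10: reaches L-position 9 → W
n=11: reaches L-position 0 → W
n=12: reaches L-position 9 → W
n=13: reaches L-position 0 → W
n=14: only reaches 7(W), 12(W), 13(W), all W → L
n=15: reaches L-position 14 → W
The starting position 15 is W: Alice should move to 14, handing over an L position.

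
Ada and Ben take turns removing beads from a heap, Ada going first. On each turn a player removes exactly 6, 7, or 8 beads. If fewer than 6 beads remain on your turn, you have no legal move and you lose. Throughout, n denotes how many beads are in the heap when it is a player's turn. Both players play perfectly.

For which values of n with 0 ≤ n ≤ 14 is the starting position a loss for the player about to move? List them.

0, 1, 2, 3, 4, 5, 14

Classify positions by backward induction: terminal positions (no move available) are L. From any other position, the mover wins iff some move reaches an L.
n=0: no move → L
n=1: no move → L
n=2: no move → L
n=3: no move → L
n=4: no move → L
n=5: no move → L
n=6: →0(L), so W
n=7: →1(L), so W
n=8: →2(L), so W
n=9: →3(L), so W
n=10: →4(L), so W
n=11: →5(L), so W
n=12: →5(L), so W
n=13: →5(L), so W
n=14: →8(W), 7(W), 6(W) — all W, so L
The losing starting values of n are exactly the entries labelled L in this table (7 of them).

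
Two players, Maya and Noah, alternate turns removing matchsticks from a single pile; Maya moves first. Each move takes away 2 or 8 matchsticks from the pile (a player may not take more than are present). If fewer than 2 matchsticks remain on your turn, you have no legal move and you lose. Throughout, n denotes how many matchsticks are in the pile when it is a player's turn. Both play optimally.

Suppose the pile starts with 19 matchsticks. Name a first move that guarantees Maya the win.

Remove 8, leaving 11.

Positions with no move are L. A position that does have a move is losing for the player to move precisely when every available move leads to a winning position for the opponent. Fill in the labels:
n=0: no move → L
n=1: no move → L
n=2: reaches L-position 0 → W
n=3: reaches L-position 1 → W
n=4: only reaches 2(W), which is W → L
n=5: only reaches 3(W), which is W → L
n=6: reaches L-position 4 → W
n=7: reaches L-position 5 → W
n=8: reaches L-position 0 → W
n=9: reaches L-position 1 → W
n=10: only reaches 8(W), 2(W), all W → L
n=11: only reaches 9(W), 3(W), all W → L
n=12: reaches L-position 10 → W
n=13: reaches L-position 11 → W
n=14: only reaches 12(W), 6(W), all W → L
n=15: only reaches 13(W), 7(W), all W → L
n=16: reaches L-position 14 → W
n=17: reaches L-position 15 → W
n=18: reaches L-position 10 → W
n=19: reaches L-position 11 → W
From 19, the L positions reachable in one move are: 11.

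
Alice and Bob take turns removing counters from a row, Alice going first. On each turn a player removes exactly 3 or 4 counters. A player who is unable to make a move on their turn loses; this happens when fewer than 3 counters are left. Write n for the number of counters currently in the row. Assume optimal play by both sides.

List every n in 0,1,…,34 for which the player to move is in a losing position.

0, 1, 2, 7, 8, 9, 14, 15, 16, 21, 22, 23, 28, 29, 30

Use the standard recursion: the mover loses at a terminal position; elsewhere, the mover wins exactly when some move hands the opponent an L position.
n=0: no move → L
n=1: no move → L
n=2: no move → L
n=3: →0(L), so W
n=4: →1(L), so W
n=5: →2(L), so W
n=6: →2(L), so W
n=7: →4(W), 3(W) — all W, so L
n=8: →5(W), 4(W) — all W, so L
n=9: →6(W), 5(W) — all W, so L
n=10: →7(L), so W
n=11: →8(L), so W
n=12: →9(L), so W
n=13: →9(L), so W
n=14: →11(W), 10(W) — all W, so L
n=15: →12(W), 11(W) — all W, so L
n=16: →13(W), 12(W) — all W, so L
n=17: →14(L), so W
n=18: →15(L), so W
n=19: →16(L), so W
n=20: →16(L), so W
n=21: →18(W), 17(W) — all W, so L
n=22: →19(W), 18(W) — all W, so L
n=23: →20(W), 19(W) — all W, so L
n=24: →21(L), so W
n=25: →22(L), so W
n=26: →23(L), so W
n=27: →23(L), so W
n=28: →25(W), 24(W) — all W, so L
n=29: →26(W), 25(W) — all W, so L
n=30: →27(W), 26(W) — all W, so L
n=31: →28(L), so W
n=32: →29(L), so W
n=33: →30(L), so W
n=34: →30(L), so W
The losing starting values of n are exactly the entries labelled L in this table (15 of them).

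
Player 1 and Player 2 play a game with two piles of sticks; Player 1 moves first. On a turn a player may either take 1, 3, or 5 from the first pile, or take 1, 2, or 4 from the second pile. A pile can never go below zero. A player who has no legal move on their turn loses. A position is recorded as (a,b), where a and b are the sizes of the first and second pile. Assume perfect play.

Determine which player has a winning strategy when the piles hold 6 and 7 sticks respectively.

Player 1 wins.

Classify positions by backward induction: terminal positions (no move available) are L. From any other position, the mover wins iff some move reaches an L.
No move ever increases a pile, so every position that can arise here has a ≤ 6 and b ≤ 7; it is enough to label the cells with 0 ≤ a ≤ 6 and 0 ≤ b ≤ 7.
Every move lowers a or b (never raises either), so fill the grid row by row in increasing a, and left to right within a row: each cell's successors are then already labelled.
      b=0  b=1  b=2  b=3  b=4  b=5  b=6  b=7
a=0:    L    W    W    L    W    W    L    W
a=1:    W    L    W    W    L    W    W    L
a=2:    L    W    W    L    W    W    L    W
a=3:    W    L    W    W    L    W    W    L
a=4:    L    W    W    L    W    W    L    W
a=5:    W    L    W    W    L    W    W    L
a=6:    L    W    W    L    W    W    L    W
Cells with no legal move (terminal, hence L): (0,0).
The remaining L cells, each justified by listing all of its moves:
(0,3): only reaches (0,2)(W), (0,1)(W), all W → L
(0,6): only reaches (0,5)(W), (0,4)(W), (0,2)(W), all W → L
(1,1): only reaches (0,1)(W), (1,0)(W), all W → L
(1,4): only reaches (0,4)(W), (1,3)(W), (1,2)(W), (1,0)(W), all W → L
(1,7): only reaches (0,7)(W), (1,6)(W), (1,5)(W), (1,3)(W), all W → L
(2,0): only reaches (1,0)(W), which is W → L
(2,3): only reaches (1,3)(W), (2,2)(W), (2,1)(W), all W → L
(2,6): only reaches (1,6)(W), (2,5)(W), (2,4)(W), (2,2)(W), all W → L
(3,1): only reaches (2,1)(W), (0,1)(W), (3,0)(W), all W → L
(3,4): only reaches (2,4)(W), (0,4)(W), (3,3)(W), (3,2)(W), (3,0)(W), all W → L
(3,7): only reaches (2,7)(W), (0,7)(W), (3,6)(W), (3,5)(W), (3,3)(W), all W → L
(4,0): only reaches (3,0)(W), (1,0)(W), all W → L
(4,3): only reaches (3,3)(W), (1,3)(W), (4,2)(W), (4,1)(W), all W → L
(4,6): only reaches (3,6)(W), (1,6)(W), (4,5)(W), (4,4)(W), (4,2)(W), all W → L
(5,1): only reaches (4,1)(W), (2,1)(W), (0,1)(W), (5,0)(W), all W → L
(5,4): only reaches (4,4)(W), (2,4)(W), (0,4)(W), (5,3)(W), (5,2)(W), (5,0)(W), all W → L
(5,7): only reaches (4,7)(W), (2,7)(W), (0,7)(W), (5,6)(W), (5,5)(W), (5,3)(W), all W → L
(6,0): only reaches (5,0)(W), (3,0)(W), (1,0)(W), all W → L
(6,3): only reaches (5,3)(W), (3,3)(W), (1,3)(W), (6,2)(W), (6,1)(W), all W → L
(6,6): only reaches (5,6)(W), (3,6)(W), (1,6)(W), (6,5)(W), (6,4)(W), (6,2)(W), all W → L
Every other cell has at least one move into one of the L cells above, so it is W.
From (6,7) Player 1 can move to (5,7), reaching an L position.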